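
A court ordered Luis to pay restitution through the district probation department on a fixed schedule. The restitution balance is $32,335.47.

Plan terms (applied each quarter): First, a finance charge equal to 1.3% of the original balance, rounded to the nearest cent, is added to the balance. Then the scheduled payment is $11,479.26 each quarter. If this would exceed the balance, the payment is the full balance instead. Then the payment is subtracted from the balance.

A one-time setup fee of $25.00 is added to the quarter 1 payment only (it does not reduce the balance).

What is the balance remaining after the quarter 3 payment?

$0.00

# | Opening | Interest | Payment | Fee | End bal
1 | $32,335.47 | $420.36 | $11,479.26 | $25.00 | $21,276.57
2 | $21,276.57 | $420.36 | $11,479.26 | — | $10,217.67
3 | $10,217.67 | $420.36 | $10,638.03 | — | $0.00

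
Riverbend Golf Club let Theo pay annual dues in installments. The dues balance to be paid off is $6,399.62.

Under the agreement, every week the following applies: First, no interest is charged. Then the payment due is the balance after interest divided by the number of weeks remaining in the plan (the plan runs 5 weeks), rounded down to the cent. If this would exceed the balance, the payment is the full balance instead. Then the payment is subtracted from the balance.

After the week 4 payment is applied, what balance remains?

$1,279.93

Week 1: $6,399.62 − $1,279.92 → $5,119.70
Week 2: $5,119.70 − $1,279.92 → $3,839.78
Week 3: $3,839.78 − $1,279.92 → $2,559.86
Week 4: $2,559.86 − $1,279.93 → $1,279.93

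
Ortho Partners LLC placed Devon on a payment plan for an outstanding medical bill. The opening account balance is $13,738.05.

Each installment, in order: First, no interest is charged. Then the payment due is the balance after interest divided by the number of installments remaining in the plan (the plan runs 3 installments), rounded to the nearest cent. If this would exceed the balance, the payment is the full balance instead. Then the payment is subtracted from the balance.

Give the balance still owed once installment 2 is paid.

Installment 1: opening $13,738.05; payment $4,579.35; balance $9,158.70
Installment 2: opening $9,158.70; payment $4,579.35; balance $4,579.35

$4,579.35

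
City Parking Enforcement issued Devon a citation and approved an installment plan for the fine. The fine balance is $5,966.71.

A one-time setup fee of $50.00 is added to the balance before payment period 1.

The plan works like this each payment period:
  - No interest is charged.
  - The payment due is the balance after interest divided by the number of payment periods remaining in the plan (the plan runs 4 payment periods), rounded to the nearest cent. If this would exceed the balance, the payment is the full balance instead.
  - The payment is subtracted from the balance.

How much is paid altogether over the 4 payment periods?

Payment period 1: $6,016.71 − $1,504.18 → $4,512.53
Payment period 2: $4,512.53 − $1,504.18 → $3,008.35
Payment period 3: $3,008.35 − $1,504.18 → $1,504.17
Payment period 4: $1,504.17 − $1,504.17 → $0.00
Total paid: $6,016.71

$6,016.71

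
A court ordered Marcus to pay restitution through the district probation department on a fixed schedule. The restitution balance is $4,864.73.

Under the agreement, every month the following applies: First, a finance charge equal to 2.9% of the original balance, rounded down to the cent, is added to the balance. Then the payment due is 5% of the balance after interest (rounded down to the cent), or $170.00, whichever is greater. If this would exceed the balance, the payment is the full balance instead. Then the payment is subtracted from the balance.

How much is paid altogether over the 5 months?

$1,199.49

Month 1: $4,864.73 +$141.07 interest = $5,005.80; pay $250.29 → $4,755.51
Month 2: $4,755.51 +$141.07 interest = $4,896.58; pay $244.82 → $4,651.76
Month 3: $4,651.76 +$141.07 interest = $4,792.83; pay $239.64 → $4,553.19
Month 4: $4,553.19 +$141.07 interest = $4,694.26; pay $234.71 → $4,459.55
Month 5: $4,459.55 +$141.07 interest = $4,600.62; pay $230.03 → $4,370.59
Total paid: $1,199.49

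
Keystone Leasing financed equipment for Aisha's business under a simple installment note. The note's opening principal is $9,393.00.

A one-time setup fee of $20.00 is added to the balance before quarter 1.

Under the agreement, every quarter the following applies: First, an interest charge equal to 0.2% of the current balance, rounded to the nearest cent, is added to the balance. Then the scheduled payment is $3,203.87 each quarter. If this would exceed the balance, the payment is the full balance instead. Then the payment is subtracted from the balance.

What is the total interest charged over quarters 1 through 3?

$37.36

Quarter 1: $9,413.00 +$18.83 interest = $9,431.83; pay $3,203.87 → $6,227.96
Quarter 2: $6,227.96 +$12.46 interest = $6,240.42; pay $3,203.87 → $3,036.55
Quarter 3: $3,036.55 +$6.07 interest = $3,042.62; pay $3,042.62 → $0.00
Total interest: $18.83 + $12.46 + $6.07 = $37.36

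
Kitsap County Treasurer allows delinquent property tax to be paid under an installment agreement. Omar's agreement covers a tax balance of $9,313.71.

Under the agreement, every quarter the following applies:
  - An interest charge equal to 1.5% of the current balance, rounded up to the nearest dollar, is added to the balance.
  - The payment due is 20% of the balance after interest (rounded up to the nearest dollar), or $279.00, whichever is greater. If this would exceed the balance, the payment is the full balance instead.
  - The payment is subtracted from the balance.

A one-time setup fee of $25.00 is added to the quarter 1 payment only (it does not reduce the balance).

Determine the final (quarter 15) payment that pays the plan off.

Quarter 1: opening $9,313.71; interest $140.00 → $9,453.71; payment $1,891.00 (+ $25.00 fee); balance $7,562.71
Quarter 2: opening $7,562.71; interest $114.00 → $7,676.71; payment $1,536.00; balance $6,140.71
Quarter 3: opening $6,140.71; interest $93.00 → $6,233.71; payment $1,247.00; balance $4,986.71
Quarter 4: opening $4,986.71; interest $75.00 → $5,061.71; payment $1,013.00; balance $4,048.71
Quarter 5: opening $4,048.71; interest $61.00 → $4,109.71; payment $822.00; balance $3,287.71
Quarter 6: opening $3,287.71; interest $50.00 → $3,337.71; payment $668.00; balance $2,669.71
Quarter 7: opening $2,669.71; interest $41.00 → $2,710.71; payment $543.00; balance $2,167.71
Quarter 8: opening $2,167.71; interest $33.00 → $2,200.71; payment $441.00; balance $1,759.71
Quarter 9: opening $1,759.71; interest $27.00 → $1,786.71; payment $358.00; balance $1,428.71
Quarter 10: opening $1,428.71; interest $22.00 → $1,450.71; payment $291.00; balance $1,159.71
Quarter 11: opening $1,159.71; interest $18.00 → $1,177.71; payment $279.00; balance $898.71
Quarter 12: opening $898.71; interest $14.00 → $912.71; payment $279.00; balance $633.71
Quarter 13: opening $633.71; interest $10.00 → $643.71; payment $279.00; balance $364.71
Quarter 14: opening $364.71; interest $6.00 → $370.71; payment $279.00; balance $91.71
Quarter 15: opening $91.71; interest $2.00 → $93.71; payment $93.71; balance $0.00

$93.71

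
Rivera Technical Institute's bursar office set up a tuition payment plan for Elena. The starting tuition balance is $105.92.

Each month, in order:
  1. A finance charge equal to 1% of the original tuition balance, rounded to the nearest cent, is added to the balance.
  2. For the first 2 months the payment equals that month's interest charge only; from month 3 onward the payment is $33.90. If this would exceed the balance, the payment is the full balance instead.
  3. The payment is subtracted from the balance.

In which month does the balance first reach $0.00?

Month 1: opening $105.92; interest $1.06 → $106.98; payment $1.06; balance $105.92
Month 2: opening $105.92; interest $1.06 → $106.98; payment $1.06; balance $105.92
Month 3: opening $105.92; interest $1.06 → $106.98; payment $33.90; balance $73.08
Month 4: opening $73.08; interest $1.06 → $74.14; payment $33.90; balance $40.24
Month 5: opening $40.24; interest $1.06 → $41.30; payment $33.90; balance $7.40
Month 6: opening $7.40; interest $1.06 → $8.46; payment $8.46; balance $0.00
Balance reaches $0.00 in month 6.

6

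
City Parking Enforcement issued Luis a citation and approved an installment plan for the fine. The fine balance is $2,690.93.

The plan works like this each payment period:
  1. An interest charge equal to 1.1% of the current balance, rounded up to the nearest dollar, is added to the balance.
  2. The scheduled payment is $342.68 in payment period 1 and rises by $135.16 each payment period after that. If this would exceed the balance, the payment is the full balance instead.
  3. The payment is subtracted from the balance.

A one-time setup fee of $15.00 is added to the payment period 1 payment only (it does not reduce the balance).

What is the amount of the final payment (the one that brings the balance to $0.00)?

Payment period 1: opening $2,690.93; interest $30.00 → $2,720.93; payment $342.68 (+ $15.00 fee); balance $2,378.25
Payment period 2: opening $2,378.25; interest $27.00 → $2,405.25; payment $477.84; balance $1,927.41
Payment period 3: opening $1,927.41; interest $22.00 → $1,949.41; payment $613.00; balance $1,336.41
Payment period 4: opening $1,336.41; interest $15.00 → $1,351.41; payment $748.16; balance $603.25
Payment period 5: opening $603.25; interest $7.00 → $610.25; payment $610.25; balance $0.00

$610.25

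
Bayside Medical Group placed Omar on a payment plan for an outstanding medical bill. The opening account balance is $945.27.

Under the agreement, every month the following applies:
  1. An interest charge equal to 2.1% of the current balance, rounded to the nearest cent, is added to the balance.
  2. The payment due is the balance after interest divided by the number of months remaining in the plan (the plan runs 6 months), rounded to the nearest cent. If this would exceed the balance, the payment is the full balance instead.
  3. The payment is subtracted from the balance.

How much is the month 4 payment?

Month 1: $945.27 +$19.85 interest = $965.12; pay $160.85 → $804.27
Month 2: $804.27 +$16.89 interest = $821.16; pay $164.23 → $656.93
Month 3: $656.93 +$13.80 interest = $670.73; pay $167.68 → $503.05
Month 4: $503.05 +$10.56 interest = $513.61; pay $171.20 → $342.41

$171.20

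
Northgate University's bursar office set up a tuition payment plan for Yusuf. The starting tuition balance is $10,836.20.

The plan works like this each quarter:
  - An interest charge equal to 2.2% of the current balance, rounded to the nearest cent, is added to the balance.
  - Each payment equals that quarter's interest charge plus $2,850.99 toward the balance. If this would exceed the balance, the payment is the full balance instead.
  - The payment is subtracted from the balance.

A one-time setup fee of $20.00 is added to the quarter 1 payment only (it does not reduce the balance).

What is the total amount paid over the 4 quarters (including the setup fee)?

Quarter 1: opening $10,836.20; interest $238.40 → $11,074.60; payment $3,089.39 (+ $20.00 fee); balance $7,985.21
Quarter 2: opening $7,985.21; interest $175.67 → $8,160.88; payment $3,026.66; balance $5,134.22
Quarter 3: opening $5,134.22; interest $112.95 → $5,247.17; payment $2,963.94; balance $2,283.23
Quarter 4: opening $2,283.23; interest $50.23 → $2,333.46; payment $2,333.46; balance $0.00
Total paid: $11,433.45

$11,433.45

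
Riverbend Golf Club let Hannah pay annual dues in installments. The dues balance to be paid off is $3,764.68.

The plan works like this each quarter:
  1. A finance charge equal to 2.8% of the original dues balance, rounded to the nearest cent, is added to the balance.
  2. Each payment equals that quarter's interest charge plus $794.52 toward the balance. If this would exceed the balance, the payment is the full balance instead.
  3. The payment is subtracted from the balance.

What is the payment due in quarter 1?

Quarter 1: opening $3,764.68; interest $105.41 → $3,870.09; payment $899.93; balance $2,970.16

$899.93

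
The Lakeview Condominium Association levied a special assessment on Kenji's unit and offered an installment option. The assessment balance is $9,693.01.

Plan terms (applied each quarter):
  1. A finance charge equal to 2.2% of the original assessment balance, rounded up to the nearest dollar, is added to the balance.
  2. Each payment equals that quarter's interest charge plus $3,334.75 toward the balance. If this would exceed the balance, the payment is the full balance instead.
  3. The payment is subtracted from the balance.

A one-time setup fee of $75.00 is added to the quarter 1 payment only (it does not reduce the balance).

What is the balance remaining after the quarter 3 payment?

$0.00

Quarter 1: $9,693.01 +$214.00 interest = $9,907.01; pay $3,548.75 (+ $75.00 fee) → $6,358.26
Quarter 2: $6,358.26 +$214.00 interest = $6,572.26; pay $3,548.75 → $3,023.51
Quarter 3: $3,023.51 +$214.00 interest = $3,237.51; pay $3,237.51 → $0.00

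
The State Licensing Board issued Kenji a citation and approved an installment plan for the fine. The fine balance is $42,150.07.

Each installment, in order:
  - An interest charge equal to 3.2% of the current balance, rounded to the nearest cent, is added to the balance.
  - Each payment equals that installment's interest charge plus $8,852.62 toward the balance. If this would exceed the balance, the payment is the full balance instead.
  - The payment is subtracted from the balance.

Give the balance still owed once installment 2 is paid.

$24,444.83

# | Opening | Interest | Payment | End bal
1 | $42,150.07 | $1,348.80 | $10,201.42 | $33,297.45
2 | $33,297.45 | $1,065.52 | $9,918.14 | $24,444.83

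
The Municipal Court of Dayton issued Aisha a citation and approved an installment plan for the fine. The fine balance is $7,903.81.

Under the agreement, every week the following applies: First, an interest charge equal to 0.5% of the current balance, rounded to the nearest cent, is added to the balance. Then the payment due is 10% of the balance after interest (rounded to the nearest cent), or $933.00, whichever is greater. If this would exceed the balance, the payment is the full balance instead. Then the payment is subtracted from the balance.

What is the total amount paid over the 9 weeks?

# | Opening | Interest | Payment | End bal
1 | $7,903.81 | $39.52 | $933.00 | $7,010.33
2 | $7,010.33 | $35.05 | $933.00 | $6,112.38
3 | $6,112.38 | $30.56 | $933.00 | $5,209.94
4 | $5,209.94 | $26.05 | $933.00 | $4,302.99
5 | $4,302.99 | $21.51 | $933.00 | $3,391.50
6 | $3,391.50 | $16.96 | $933.00 | $2,475.46
7 | $2,475.46 | $12.38 | $933.00 | $1,554.84
8 | $1,554.84 | $7.77 | $933.00 | $629.61
9 | $629.61 | $3.15 | $632.76 | $0.00
Total paid: $8,096.76

$8,096.76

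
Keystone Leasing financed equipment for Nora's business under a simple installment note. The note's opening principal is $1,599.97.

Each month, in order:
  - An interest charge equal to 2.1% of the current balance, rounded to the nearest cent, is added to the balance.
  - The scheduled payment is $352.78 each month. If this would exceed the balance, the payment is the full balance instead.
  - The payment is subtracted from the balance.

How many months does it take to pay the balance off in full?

Month 1: opening $1,599.97; interest $33.60 → $1,633.57; payment $352.78; balance $1,280.79
Month 2: opening $1,280.79; interest $26.90 → $1,307.69; payment $352.78; balance $954.91
Month 3: opening $954.91; interest $20.05 → $974.96; payment $352.78; balance $622.18
Month 4: opening $622.18; interest $13.07 → $635.25; payment $352.78; balance $282.47
Month 5: opening $282.47; interest $5.93 → $288.40; payment $288.40; balance $0.00
Balance reaches $0.00 in month 5.

5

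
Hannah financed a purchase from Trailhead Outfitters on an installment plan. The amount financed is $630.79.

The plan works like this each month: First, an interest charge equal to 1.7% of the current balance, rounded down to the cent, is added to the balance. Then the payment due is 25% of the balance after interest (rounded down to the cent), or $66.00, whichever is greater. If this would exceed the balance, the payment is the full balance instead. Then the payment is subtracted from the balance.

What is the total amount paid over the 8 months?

Month 1: opening $630.79; interest $10.72 → $641.51; payment $160.37; balance $481.14
Month 2: opening $481.14; interest $8.17 → $489.31; payment $122.32; balance $366.99
Month 3: opening $366.99; interest $6.23 → $373.22; payment $93.30; balance $279.92
Month 4: opening $279.92; interest $4.75 → $284.67; payment $71.16; balance $213.51
Month 5: opening $213.51; interest $3.62 → $217.13; payment $66.00; balance $151.13
Month 6: opening $151.13; interest $2.56 → $153.69; payment $66.00; balance $87.69
Month 7: opening $87.69; interest $1.49 → $89.18; payment $66.00; balance $23.18
Month 8: opening $23.18; interest $0.39 → $23.57; payment $23.57; balance $0.00
Total paid: $668.72

$668.72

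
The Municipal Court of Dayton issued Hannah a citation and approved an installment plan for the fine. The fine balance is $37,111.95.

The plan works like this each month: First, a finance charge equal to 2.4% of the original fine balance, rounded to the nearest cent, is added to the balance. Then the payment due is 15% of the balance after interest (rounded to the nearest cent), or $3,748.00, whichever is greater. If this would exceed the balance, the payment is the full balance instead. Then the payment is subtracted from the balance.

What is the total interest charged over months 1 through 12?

Month 1: $37,111.95 +$890.69 interest = $38,002.64; pay $5,700.40 → $32,302.24
Month 2: $32,302.24 +$890.69 interest = $33,192.93; pay $4,978.94 → $28,213.99
Month 3: $28,213.99 +$890.69 interest = $29,104.68; pay $4,365.70 → $24,738.98
Month 4: $24,738.98 +$890.69 interest = $25,629.67; pay $3,844.45 → $21,785.22
Month 5: $21,785.22 +$890.69 interest = $22,675.91; pay $3,748.00 → $18,927.91
Month 6: $18,927.91 +$890.69 interest = $19,818.60; pay $3,748.00 → $16,070.60
Month 7: $16,070.60 +$890.69 interest = $16,961.29; pay $3,748.00 → $13,213.29
Month 8: $13,213.29 +$890.69 interest = $14,103.98; pay $3,748.00 → $10,355.98
Month 9: $10,355.98 +$890.69 interest = $11,246.67; pay $3,748.00 → $7,498.67
Month 10: $7,498.67 +$890.69 interest = $8,389.36; pay $3,748.00 → $4,641.36
Month 11: $4,641.36 +$890.69 interest = $5,532.05; pay $3,748.00 → $1,784.05
Month 12: $1,784.05 +$890.69 interest = $2,674.74; pay $2,674.74 → $0.00
Total interest: $890.69 + $890.69 + $890.69 + $890.69 + $890.69 + $890.69 + $890.69 + $890.69 + $890.69 + $890.69 + $890.69 + $890.69 = $10,688.28

$10,688.28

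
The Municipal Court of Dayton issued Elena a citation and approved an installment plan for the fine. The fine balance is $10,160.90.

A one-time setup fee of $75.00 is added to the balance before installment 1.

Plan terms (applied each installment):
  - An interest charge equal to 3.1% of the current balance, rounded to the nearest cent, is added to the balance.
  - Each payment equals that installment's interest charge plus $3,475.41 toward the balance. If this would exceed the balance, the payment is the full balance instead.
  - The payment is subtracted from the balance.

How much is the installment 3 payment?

$3,386.92

# | Opening | Interest | Payment | End bal
1 | $10,235.90 | $317.31 | $3,792.72 | $6,760.49
2 | $6,760.49 | $209.58 | $3,684.99 | $3,285.08
3 | $3,285.08 | $101.84 | $3,386.92 | $0.00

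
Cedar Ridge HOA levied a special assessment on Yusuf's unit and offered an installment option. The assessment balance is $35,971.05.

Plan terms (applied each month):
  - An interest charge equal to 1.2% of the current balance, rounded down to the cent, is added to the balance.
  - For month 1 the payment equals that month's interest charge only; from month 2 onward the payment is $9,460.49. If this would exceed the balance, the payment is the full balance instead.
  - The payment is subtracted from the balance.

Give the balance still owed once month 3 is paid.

Month 1: $35,971.05 +$431.65 interest = $36,402.70; pay $431.65 → $35,971.05
Month 2: $35,971.05 +$431.65 interest = $36,402.70; pay $9,460.49 → $26,942.21
Month 3: $26,942.21 +$323.30 interest = $27,265.51; pay $9,460.49 → $17,805.02

$17,805.02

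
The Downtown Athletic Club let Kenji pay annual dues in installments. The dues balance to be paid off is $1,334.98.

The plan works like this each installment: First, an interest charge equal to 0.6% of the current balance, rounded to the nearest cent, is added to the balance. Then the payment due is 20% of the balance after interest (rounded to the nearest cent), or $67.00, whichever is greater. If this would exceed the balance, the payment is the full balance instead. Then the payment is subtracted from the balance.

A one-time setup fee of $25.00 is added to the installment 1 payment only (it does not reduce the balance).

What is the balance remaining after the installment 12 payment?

$0.00

Installment 1: opening $1,334.98; interest $8.01 → $1,342.99; payment $268.60 (+ $25.00 fee); balance $1,074.39
Installment 2: opening $1,074.39; interest $6.45 → $1,080.84; payment $216.17; balance $864.67
Installment 3: opening $864.67; interest $5.19 → $869.86; payment $173.97; balance $695.89
Installment 4: opening $695.89; interest $4.18 → $700.07; payment $140.01; balance $560.06
Installment 5: opening $560.06; interest $3.36 → $563.42; payment $112.68; balance $450.74
Installment 6: opening $450.74; interest $2.70 → $453.44; payment $90.69; balance $362.75
Installment 7: opening $362.75; interest $2.18 → $364.93; payment $72.99; balance $291.94
Installment 8: opening $291.94; interest $1.75 → $293.69; payment $67.00; balance $226.69
Installment 9: opening $226.69; interest $1.36 → $228.05; payment $67.00; balance $161.05
Installment 10: opening $161.05; interest $0.97 → $162.02; payment $67.00; balance $95.02
Installment 11: opening $95.02; interest $0.57 → $95.59; payment $67.00; balance $28.59
Installment 12: opening $28.59; interest $0.17 → $28.76; payment $28.76; balance $0.00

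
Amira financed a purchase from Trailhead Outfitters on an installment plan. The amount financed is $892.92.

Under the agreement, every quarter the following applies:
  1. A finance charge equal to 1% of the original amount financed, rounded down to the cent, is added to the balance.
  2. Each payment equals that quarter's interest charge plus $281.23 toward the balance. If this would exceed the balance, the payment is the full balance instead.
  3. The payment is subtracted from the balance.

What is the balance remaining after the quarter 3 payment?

Quarter 1: $892.92 +$8.92 interest = $901.84; pay $290.15 → $611.69
Quarter 2: $611.69 +$8.92 interest = $620.61; pay $290.15 → $330.46
Quarter 3: $330.46 +$8.92 interest = $339.38; pay $290.15 → $49.23

$49.23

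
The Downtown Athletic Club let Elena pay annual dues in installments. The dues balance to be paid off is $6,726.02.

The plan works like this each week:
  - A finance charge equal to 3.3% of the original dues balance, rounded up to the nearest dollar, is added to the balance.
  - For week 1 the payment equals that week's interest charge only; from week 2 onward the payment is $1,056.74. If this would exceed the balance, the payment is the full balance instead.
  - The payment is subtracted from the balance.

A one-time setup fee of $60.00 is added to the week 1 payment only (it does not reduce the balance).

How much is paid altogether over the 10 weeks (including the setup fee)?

$9,006.02

Week 1: $6,726.02 +$222.00 interest = $6,948.02; pay $222.00 (+ $60.00 fee) → $6,726.02
Week 2: $6,726.02 +$222.00 interest = $6,948.02; pay $1,056.74 → $5,891.28
Week 3: $5,891.28 +$222.00 interest = $6,113.28; pay $1,056.74 → $5,056.54
Week 4: $5,056.54 +$222.00 interest = $5,278.54; pay $1,056.74 → $4,221.80
Week 5: $4,221.80 +$222.00 interest = $4,443.80; pay $1,056.74 → $3,387.06
Week 6: $3,387.06 +$222.00 interest = $3,609.06; pay $1,056.74 → $2,552.32
Week 7: $2,552.32 +$222.00 interest = $2,774.32; pay $1,056.74 → $1,717.58
Week 8: $1,717.58 +$222.00 interest = $1,939.58; pay $1,056.74 → $882.84
Week 9: $882.84 +$222.00 interest = $1,104.84; pay $1,056.74 → $48.10
Week 10: $48.10 +$222.00 interest = $270.10; pay $270.10 → $0.00
Total paid: $9,006.02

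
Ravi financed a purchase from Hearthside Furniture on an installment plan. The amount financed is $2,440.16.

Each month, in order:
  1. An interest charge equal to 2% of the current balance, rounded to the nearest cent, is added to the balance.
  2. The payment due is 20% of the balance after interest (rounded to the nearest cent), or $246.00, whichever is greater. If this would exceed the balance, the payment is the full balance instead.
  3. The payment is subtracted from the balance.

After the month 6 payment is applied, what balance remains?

Month 1: opening $2,440.16; interest $48.80 → $2,488.96; payment $497.79; balance $1,991.17
Month 2: opening $1,991.17; interest $39.82 → $2,030.99; payment $406.20; balance $1,624.79
Month 3: opening $1,624.79; interest $32.50 → $1,657.29; payment $331.46; balance $1,325.83
Month 4: opening $1,325.83; interest $26.52 → $1,352.35; payment $270.47; balance $1,081.88
Month 5: opening $1,081.88; interest $21.64 → $1,103.52; payment $246.00; balance $857.52
Month 6: opening $857.52; interest $17.15 → $874.67; payment $246.00; balance $628.67

$628.67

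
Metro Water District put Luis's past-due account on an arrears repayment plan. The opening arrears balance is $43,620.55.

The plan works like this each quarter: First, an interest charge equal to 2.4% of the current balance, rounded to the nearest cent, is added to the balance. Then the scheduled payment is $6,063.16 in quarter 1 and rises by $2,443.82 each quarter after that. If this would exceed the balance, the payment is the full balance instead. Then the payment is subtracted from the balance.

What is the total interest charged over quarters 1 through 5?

$3,407.72

# | Opening | Interest | Payment | End bal
1 | $43,620.55 | $1,046.89 | $6,063.16 | $38,604.28
2 | $38,604.28 | $926.50 | $8,506.98 | $31,023.80
3 | $31,023.80 | $744.57 | $10,950.80 | $20,817.57
4 | $20,817.57 | $499.62 | $13,394.62 | $7,922.57
5 | $7,922.57 | $190.14 | $8,112.71 | $0.00
Total interest: $1,046.89 + $926.50 + $744.57 + $499.62 + $190.14 = $3,407.72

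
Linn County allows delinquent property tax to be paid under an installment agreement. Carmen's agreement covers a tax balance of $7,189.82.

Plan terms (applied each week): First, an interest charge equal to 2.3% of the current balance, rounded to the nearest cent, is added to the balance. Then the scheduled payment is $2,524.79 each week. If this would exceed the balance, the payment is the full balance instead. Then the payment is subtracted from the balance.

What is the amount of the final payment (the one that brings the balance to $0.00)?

$2,472.29

# | Opening | Interest | Payment | End bal
1 | $7,189.82 | $165.37 | $2,524.79 | $4,830.40
2 | $4,830.40 | $111.10 | $2,524.79 | $2,416.71
3 | $2,416.71 | $55.58 | $2,472.29 | $0.00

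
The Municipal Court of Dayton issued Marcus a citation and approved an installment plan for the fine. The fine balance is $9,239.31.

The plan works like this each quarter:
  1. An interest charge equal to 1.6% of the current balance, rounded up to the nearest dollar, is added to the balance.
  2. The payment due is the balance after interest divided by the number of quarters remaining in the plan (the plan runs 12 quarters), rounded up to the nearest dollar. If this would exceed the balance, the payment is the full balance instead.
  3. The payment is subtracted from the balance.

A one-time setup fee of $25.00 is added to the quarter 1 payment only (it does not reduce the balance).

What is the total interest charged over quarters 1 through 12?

$1,025.00

Quarter 1: $9,239.31 +$148.00 interest = $9,387.31; pay $783.00 (+ $25.00 fee) → $8,604.31
Quarter 2: $8,604.31 +$138.00 interest = $8,742.31; pay $795.00 → $7,947.31
Quarter 3: $7,947.31 +$128.00 interest = $8,075.31; pay $808.00 → $7,267.31
Quarter 4: $7,267.31 +$117.00 interest = $7,384.31; pay $821.00 → $6,563.31
Quarter 5: $6,563.31 +$106.00 interest = $6,669.31; pay $834.00 → $5,835.31
Quarter 6: $5,835.31 +$94.00 interest = $5,929.31; pay $848.00 → $5,081.31
Quarter 7: $5,081.31 +$82.00 interest = $5,163.31; pay $861.00 → $4,302.31
Quarter 8: $4,302.31 +$69.00 interest = $4,371.31; pay $875.00 → $3,496.31
Quarter 9: $3,496.31 +$56.00 interest = $3,552.31; pay $889.00 → $2,663.31
Quarter 10: $2,663.31 +$43.00 interest = $2,706.31; pay $903.00 → $1,803.31
Quarter 11: $1,803.31 +$29.00 interest = $1,832.31; pay $917.00 → $915.31
Quarter 12: $915.31 +$15.00 interest = $930.31; pay $930.31 → $0.00
Total interest: $148.00 + $138.00 + $128.00 + $117.00 + $106.00 + $94.00 + $82.00 + $69.00 + $56.00 + $43.00 + $29.00 + $15.00 = $1,025.00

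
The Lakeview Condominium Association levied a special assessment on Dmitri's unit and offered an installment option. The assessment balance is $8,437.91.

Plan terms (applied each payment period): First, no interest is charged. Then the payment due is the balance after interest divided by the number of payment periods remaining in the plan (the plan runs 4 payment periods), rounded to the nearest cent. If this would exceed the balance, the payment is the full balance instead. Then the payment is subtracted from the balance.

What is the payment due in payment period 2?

$2,109.48

Payment period 1: $8,437.91 − $2,109.48 → $6,328.43
Payment period 2: $6,328.43 − $2,109.48 → $4,218.95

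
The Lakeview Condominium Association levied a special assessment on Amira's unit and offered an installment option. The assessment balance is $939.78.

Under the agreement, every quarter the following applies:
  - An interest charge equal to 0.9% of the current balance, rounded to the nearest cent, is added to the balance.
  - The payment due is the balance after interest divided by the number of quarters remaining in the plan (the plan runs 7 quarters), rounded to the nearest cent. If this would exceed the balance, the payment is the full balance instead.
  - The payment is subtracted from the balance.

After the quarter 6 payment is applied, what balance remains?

# | Opening | Interest | Payment | End bal
1 | $939.78 | $8.46 | $135.46 | $812.78
2 | $812.78 | $7.32 | $136.68 | $683.42
3 | $683.42 | $6.15 | $137.91 | $551.66
4 | $551.66 | $4.96 | $139.16 | $417.46
5 | $417.46 | $3.76 | $140.41 | $280.81
6 | $280.81 | $2.53 | $141.67 | $141.67

$141.67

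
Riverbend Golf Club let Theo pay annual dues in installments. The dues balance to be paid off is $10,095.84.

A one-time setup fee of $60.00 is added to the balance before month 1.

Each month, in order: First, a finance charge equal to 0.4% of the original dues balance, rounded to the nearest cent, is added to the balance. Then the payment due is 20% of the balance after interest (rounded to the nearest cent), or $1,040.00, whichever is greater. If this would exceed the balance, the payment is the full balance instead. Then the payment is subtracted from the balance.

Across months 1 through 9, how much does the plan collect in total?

$10,519.26

Month 1: opening $10,155.84; interest $40.38 → $10,196.22; payment $2,039.24; balance $8,156.98
Month 2: opening $8,156.98; interest $40.38 → $8,197.36; payment $1,639.47; balance $6,557.89
Month 3: opening $6,557.89; interest $40.38 → $6,598.27; payment $1,319.65; balance $5,278.62
Month 4: opening $5,278.62; interest $40.38 → $5,319.00; payment $1,063.80; balance $4,255.20
Month 5: opening $4,255.20; interest $40.38 → $4,295.58; payment $1,040.00; balance $3,255.58
Month 6: opening $3,255.58; interest $40.38 → $3,295.96; payment $1,040.00; balance $2,255.96
Month 7: opening $2,255.96; interest $40.38 → $2,296.34; payment $1,040.00; balance $1,256.34
Month 8: opening $1,256.34; interest $40.38 → $1,296.72; payment $1,040.00; balance $256.72
Month 9: opening $256.72; interest $40.38 → $297.10; payment $297.10; balance $0.00
Total paid: $10,519.26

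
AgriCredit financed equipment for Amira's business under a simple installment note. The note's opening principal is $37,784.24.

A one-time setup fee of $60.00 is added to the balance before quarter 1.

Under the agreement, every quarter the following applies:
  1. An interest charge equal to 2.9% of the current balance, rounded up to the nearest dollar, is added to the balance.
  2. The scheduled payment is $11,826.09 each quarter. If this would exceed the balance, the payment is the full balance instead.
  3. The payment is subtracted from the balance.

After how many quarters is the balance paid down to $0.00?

Quarter 1: opening $37,844.24; interest $1,098.00 → $38,942.24; payment $11,826.09; balance $27,116.15
Quarter 2: opening $27,116.15; interest $787.00 → $27,903.15; payment $11,826.09; balance $16,077.06
Quarter 3: opening $16,077.06; interest $467.00 → $16,544.06; payment $11,826.09; balance $4,717.97
Quarter 4: opening $4,717.97; interest $137.00 → $4,854.97; payment $4,854.97; balance $0.00
Balance reaches $0.00 in quarter 4.

4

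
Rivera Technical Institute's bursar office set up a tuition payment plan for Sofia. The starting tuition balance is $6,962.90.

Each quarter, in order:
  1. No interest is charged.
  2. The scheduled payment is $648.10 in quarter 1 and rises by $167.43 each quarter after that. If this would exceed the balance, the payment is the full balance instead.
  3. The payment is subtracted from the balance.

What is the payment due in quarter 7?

Quarter 1: opening $6,962.90; payment $648.10; balance $6,314.80
Quarter 2: opening $6,314.80; payment $815.53; balance $5,499.27
Quarter 3: opening $5,499.27; payment $982.96; balance $4,516.31
Quarter 4: opening $4,516.31; payment $1,150.39; balance $3,365.92
Quarter 5: opening $3,365.92; payment $1,317.82; balance $2,048.10
Quarter 6: opening $2,048.10; payment $1,485.25; balance $562.85
Quarter 7: opening $562.85; payment $562.85; balance $0.00

$562.85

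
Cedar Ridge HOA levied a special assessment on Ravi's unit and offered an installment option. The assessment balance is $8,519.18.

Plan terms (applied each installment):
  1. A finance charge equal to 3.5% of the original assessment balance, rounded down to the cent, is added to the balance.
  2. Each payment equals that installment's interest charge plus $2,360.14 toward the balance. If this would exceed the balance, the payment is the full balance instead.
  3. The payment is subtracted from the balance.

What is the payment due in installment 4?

# | Opening | Interest | Payment | End bal
1 | $8,519.18 | $298.17 | $2,658.31 | $6,159.04
2 | $6,159.04 | $298.17 | $2,658.31 | $3,798.90
3 | $3,798.90 | $298.17 | $2,658.31 | $1,438.76
4 | $1,438.76 | $298.17 | $1,736.93 | $0.00

$1,736.93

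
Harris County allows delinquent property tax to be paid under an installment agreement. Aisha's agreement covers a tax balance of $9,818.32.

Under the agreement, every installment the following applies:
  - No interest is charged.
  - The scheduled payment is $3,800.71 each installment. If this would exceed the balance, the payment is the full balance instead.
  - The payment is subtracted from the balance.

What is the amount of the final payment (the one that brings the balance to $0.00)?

$2,216.90

# | Opening | Payment | End bal
1 | $9,818.32 | $3,800.71 | $6,017.61
2 | $6,017.61 | $3,800.71 | $2,216.90
3 | $2,216.90 | $2,216.90 | $0.00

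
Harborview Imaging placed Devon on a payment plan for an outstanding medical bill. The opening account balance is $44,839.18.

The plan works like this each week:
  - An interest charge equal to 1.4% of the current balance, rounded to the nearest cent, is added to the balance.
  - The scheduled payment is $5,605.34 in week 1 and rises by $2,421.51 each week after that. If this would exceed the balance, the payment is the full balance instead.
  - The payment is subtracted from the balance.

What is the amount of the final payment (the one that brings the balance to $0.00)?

Week 1: opening $44,839.18; interest $627.75 → $45,466.93; payment $5,605.34; balance $39,861.59
Week 2: opening $39,861.59; interest $558.06 → $40,419.65; payment $8,026.85; balance $32,392.80
Week 3: opening $32,392.80; interest $453.50 → $32,846.30; payment $10,448.36; balance $22,397.94
Week 4: opening $22,397.94; interest $313.57 → $22,711.51; payment $12,869.87; balance $9,841.64
Week 5: opening $9,841.64; interest $137.78 → $9,979.42; payment $9,979.42; balance $0.00

$9,979.42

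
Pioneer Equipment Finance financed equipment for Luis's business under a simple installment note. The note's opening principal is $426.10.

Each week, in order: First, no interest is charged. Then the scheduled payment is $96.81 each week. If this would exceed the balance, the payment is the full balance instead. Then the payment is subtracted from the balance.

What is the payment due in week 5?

Week 1: opening $426.10; payment $96.81; balance $329.29
Week 2: opening $329.29; payment $96.81; balance $232.48
Week 3: opening $232.48; payment $96.81; balance $135.67
Week 4: opening $135.67; payment $96.81; balance $38.86
Week 5: opening $38.86; payment $38.86; balance $0.00

$38.86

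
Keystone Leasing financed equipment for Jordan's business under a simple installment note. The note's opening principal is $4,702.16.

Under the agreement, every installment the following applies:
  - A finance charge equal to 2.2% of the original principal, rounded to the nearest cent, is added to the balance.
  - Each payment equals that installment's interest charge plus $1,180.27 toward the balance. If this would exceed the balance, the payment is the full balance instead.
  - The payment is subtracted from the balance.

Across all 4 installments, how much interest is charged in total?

Installment 1: $4,702.16 +$103.45 interest = $4,805.61; pay $1,283.72 → $3,521.89
Installment 2: $3,521.89 +$103.45 interest = $3,625.34; pay $1,283.72 → $2,341.62
Installment 3: $2,341.62 +$103.45 interest = $2,445.07; pay $1,283.72 → $1,161.35
Installment 4: $1,161.35 +$103.45 interest = $1,264.80; pay $1,264.80 → $0.00
Total interest: $103.45 + $103.45 + $103.45 + $103.45 = $413.80

$413.80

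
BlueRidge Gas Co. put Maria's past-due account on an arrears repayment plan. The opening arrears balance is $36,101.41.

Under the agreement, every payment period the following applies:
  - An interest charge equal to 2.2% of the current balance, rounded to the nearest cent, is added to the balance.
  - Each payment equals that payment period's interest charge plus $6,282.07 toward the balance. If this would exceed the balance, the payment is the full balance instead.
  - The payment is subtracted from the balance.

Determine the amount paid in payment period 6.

Payment period 1: opening $36,101.41; interest $794.23 → $36,895.64; payment $7,076.30; balance $29,819.34
Payment period 2: opening $29,819.34; interest $656.03 → $30,475.37; payment $6,938.10; balance $23,537.27
Payment period 3: opening $23,537.27; interest $517.82 → $24,055.09; payment $6,799.89; balance $17,255.20
Payment period 4: opening $17,255.20; interest $379.61 → $17,634.81; payment $6,661.68; balance $10,973.13
Payment period 5: opening $10,973.13; interest $241.41 → $11,214.54; payment $6,523.48; balance $4,691.06
Payment period 6: opening $4,691.06; interest $103.20 → $4,794.26; payment $4,794.26; balance $0.00

$4,794.26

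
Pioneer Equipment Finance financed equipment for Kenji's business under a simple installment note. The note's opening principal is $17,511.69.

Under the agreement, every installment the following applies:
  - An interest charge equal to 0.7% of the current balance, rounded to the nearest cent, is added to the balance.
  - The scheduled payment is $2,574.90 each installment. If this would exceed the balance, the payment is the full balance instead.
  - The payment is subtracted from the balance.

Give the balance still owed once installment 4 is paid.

$7,598.94

Installment 1: $17,511.69 +$122.58 interest = $17,634.27; pay $2,574.90 → $15,059.37
Installment 2: $15,059.37 +$105.42 interest = $15,164.79; pay $2,574.90 → $12,589.89
Installment 3: $12,589.89 +$88.13 interest = $12,678.02; pay $2,574.90 → $10,103.12
Installment 4: $10,103.12 +$70.72 interest = $10,173.84; pay $2,574.90 → $7,598.94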